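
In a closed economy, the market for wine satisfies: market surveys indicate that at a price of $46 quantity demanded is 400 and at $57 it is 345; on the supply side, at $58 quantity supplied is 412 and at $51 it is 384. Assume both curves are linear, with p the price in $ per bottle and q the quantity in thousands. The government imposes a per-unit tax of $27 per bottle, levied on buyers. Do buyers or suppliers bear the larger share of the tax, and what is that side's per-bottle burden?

Suppliers bear the larger share: $15 per bottle.

Demand slope: (345 − 400)/(57 − 46) = -5, so qd = 630 − 5p.
Supply slope: (384 − 412)/(51 − 58) = 4, so qs = 4p + 180.
Before the tax: set 630 − 5p = 4p + 180 → p* = $50, q* = 380.
With the tax collected from buyers, demand (in seller-price terms) shifts: qd = 630 − 5(p + 27).
Solving gives q = 320 with buyers paying $62 and suppliers receiving $35 (the $27 wedge).
Per-bottle burden: buyers $12, suppliers $15.
Suppliers take the larger share because supply is less price-elastic here (demand slope 5 vs supply slope 4).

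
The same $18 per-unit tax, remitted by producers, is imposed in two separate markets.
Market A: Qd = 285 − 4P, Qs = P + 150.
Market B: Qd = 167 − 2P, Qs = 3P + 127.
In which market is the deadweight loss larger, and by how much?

Market B, by $64.8.

Market A: pre-tax P* = $27, Q* = 177; post-tax Q = 162.6; deadweight loss = $129.6.
Market B: pre-tax P* = $8, Q* = 151; post-tax Q = 129.4; deadweight loss = $194.4.
Difference: $129.6 vs $194.4 → market B is larger by $64.8.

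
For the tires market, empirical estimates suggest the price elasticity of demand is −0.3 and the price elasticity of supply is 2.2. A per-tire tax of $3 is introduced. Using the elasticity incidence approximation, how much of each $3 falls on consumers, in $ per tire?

Consumers bear ≈ $2.64 per tire.

Incidence ratio: consumers' share ≈ εs / (εs + |εd|) = 2.2 / (2.2 + 0.3) = 0.88.
So consumers bear ≈ 0.88 × $3 = $2.64; suppliers bear $0.36.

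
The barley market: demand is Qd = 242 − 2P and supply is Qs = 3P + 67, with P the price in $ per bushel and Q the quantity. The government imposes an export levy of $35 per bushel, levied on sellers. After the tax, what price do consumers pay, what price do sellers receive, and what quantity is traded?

Before the tax: set 242 − 2P = 3P + 67 → P* = $35, Q* = 172.
With the tax collected from sellers, supply shifts: Qs = 3(P − 35) + 67.
New equilibrium: consumers pay $56, sellers receive $21, Q = 130. (Wedge: Pb − Ps = 35.)

Consumers pay $56; sellers receive $21; quantity = 130.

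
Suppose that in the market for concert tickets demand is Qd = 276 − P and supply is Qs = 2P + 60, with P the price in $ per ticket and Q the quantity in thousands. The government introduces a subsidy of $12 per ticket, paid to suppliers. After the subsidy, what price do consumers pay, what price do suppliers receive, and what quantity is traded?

Consumers pay $64; suppliers receive $76; quantity = 212.

Without the subsidy, 276 − P = 2P + 60 gives 3P = 216, so P* = $72 and Q* = 204.
With a per-unit subsidy paid to suppliers, each receives P + 12 per unit sold, so supply becomes Qs = 2(P + 12) + 60.
New equilibrium: consumers pay $64, suppliers receive $76, Q = 212. (Wedge: Pb − Ps = −12.)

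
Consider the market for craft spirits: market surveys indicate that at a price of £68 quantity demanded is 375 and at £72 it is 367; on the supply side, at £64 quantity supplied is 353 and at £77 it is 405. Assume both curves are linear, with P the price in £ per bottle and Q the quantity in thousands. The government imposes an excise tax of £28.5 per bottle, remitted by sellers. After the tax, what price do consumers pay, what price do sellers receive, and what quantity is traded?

Demand slope: (367 − 375)/(72 − 68) = -2, so Qd = 511 − 2P.
Supply slope: (405 − 353)/(77 − 64) = 4, so Qs = 4P + 97.
Without the tax, 511 − 2P = 4P + 97 gives 6P = 414, so P* = £69 and Q* = 373.
With the tax collected from sellers, supply shifts: Qs = 4(P − 28.5) + 97.
New equilibrium: consumers pay £88, sellers receive £59.5, Q = 335. (Wedge: Pb − Ps = 28.5.)
The less price-elastic side of the market bears the larger share of a per-unit tax.

Consumers pay £88; sellers receive £59.5; quantity = 335.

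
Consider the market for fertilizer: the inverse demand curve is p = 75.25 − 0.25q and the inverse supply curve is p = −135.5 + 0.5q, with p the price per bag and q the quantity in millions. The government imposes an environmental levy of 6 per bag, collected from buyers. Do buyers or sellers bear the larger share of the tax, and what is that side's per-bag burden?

Sellers bear the larger share: 4 per bag.

Inverting to q(p) form: qd = 301 − 4p; qs = 2p + 271.
Before the tax: set 301 − 4p = 2p + 271 → p* = 5, q* = 281.
With the tax collected from buyers, demand (in seller-price terms) shifts: qd = 301 − 4(p + 6).
Solving gives q = 273 with buyers paying 7 and sellers receiving 1 (the 6 wedge).
Per-bag burden: buyers 2, sellers 4.
Sellers take the larger share because supply is less price-elastic here (demand slope 4 vs supply slope 2).
The less price-elastic side of the market bears the larger share of a per-unit tax.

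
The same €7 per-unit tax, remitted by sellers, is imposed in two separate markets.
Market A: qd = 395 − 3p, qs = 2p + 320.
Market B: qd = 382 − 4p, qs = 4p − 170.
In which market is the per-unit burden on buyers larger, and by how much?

Market A: pre-tax p* = €15, q* = 350; post-tax q = 341.6; per-unit burden on buyers = €2.8.
Market B: pre-tax p* = €69, q* = 106; post-tax q = 92; per-unit burden on buyers = €3.5.
Difference: €2.8 vs €3.5 → market B is larger by €0.7.

Market B, by €0.7.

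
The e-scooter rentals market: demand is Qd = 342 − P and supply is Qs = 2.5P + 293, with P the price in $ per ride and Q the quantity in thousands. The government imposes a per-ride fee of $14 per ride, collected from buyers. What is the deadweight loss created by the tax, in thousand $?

Without the tax, 342 − P = 2.5P + 293 gives 3.5P = 49, so P* = $14 and Q* = 328.
With the tax collected from buyers, demand (in seller-price terms) shifts: Qd = 342 − (P + 14).
New equilibrium: buyers pay $24, producers receive $10, Q = 318. (Wedge: Pb − Ps = 14.)
Quantity falls by |ΔQ| = |328 − 318| = 10.
DWL = ½ · t · |ΔQ| = ½ · 14 · 10 = $70.

Deadweight loss = $70 thousand.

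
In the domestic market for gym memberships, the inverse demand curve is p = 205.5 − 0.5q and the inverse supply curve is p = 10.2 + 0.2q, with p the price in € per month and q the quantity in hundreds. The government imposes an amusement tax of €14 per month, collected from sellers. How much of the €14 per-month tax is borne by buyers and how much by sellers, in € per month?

Inverting to q(p) form: qd = 411 − 2p; qs = 5p − 51.
Without the tax, 411 − 2p = 5p − 51 gives 7p = 462, so p* = €66 and q* = 279.
With the tax collected from sellers, supply shifts: qs = 5(p − 14) − 51.
Solving gives q = 259 with buyers paying €76 and sellers receiving €62 (the €14 wedge).
Burden on buyers: €10; on sellers: €4. (They sum to €14.)
The less price-elastic side of the market bears the larger share of a per-unit tax.

Buyers bear €10 per month; sellers bear €4 per month.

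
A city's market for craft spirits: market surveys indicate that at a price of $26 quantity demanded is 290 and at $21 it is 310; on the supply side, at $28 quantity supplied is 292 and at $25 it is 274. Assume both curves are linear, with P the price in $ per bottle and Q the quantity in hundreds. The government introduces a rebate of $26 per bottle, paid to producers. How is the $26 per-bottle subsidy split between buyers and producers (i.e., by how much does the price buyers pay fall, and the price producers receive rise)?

Demand slope: (310 − 290)/(21 − 26) = -4, so Qd = 394 − 4P.
Supply slope: (274 − 292)/(25 − 28) = 6, so Qs = 6P + 124.
Before the subsidy: set 394 − 4P = 6P + 124 → P* = $27, Q* = 286.
With a per-unit subsidy paid to producers, each receives P + 26 per unit sold, so supply becomes Qs = 6(P + 26) + 124.
Solving gives Q = 348.4 with buyers paying $11.4 and producers receiving $37.4 (the $26 wedge).
Gain to buyers: $15.6; to producers: $10.4. (They sum to $26.)

Buyers gain $15.6 per bottle; producers gain $10.4 per bottle.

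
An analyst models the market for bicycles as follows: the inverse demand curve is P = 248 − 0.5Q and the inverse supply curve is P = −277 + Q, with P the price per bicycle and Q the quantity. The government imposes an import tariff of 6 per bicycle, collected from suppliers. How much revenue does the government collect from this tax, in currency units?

Inverting to Q(P) form: Qd = 496 − 2P; Qs = P + 277.
Before the tax: set 496 − 2P = P + 277 → P* = 73, Q* = 350.
With the tax collected from suppliers, supply shifts: Qs = (P − 6) + 277.
Solving gives Q = 346 with buyers paying 75 and suppliers receiving 69 (the 6 wedge).
Revenue = t · Q = 6 · 346 = 2076.

Tax revenue = 2076.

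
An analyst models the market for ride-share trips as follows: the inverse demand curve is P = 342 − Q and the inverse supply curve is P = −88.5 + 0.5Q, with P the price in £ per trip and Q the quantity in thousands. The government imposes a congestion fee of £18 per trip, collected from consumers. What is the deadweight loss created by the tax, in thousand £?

Deadweight loss = £108 thousand.

Inverting to Q(P) form: Qd = 342 − P; Qs = 2P + 177.
Without the tax, 342 − P = 2P + 177 gives 3P = 165, so P* = £55 and Q* = 287.
With the tax collected from consumers, demand (in seller-price terms) shifts: Qd = 342 − (P + 18).
New equilibrium: consumers pay £67, producers receive £49, Q = 275. (Wedge: Pb − Ps = 18.)
Quantity falls by |ΔQ| = |287 − 275| = 12.
DWL = ½ · t · |ΔQ| = ½ · 18 · 12 = £108.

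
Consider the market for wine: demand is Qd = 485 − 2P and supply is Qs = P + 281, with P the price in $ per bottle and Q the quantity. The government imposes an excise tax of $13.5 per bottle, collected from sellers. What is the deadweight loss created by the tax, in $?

Before the tax: set 485 − 2P = P + 281 → P* = $68, Q* = 349.
With the tax collected from sellers, supply shifts: Qs = (P − 13.5) + 281.
New equilibrium: buyers pay $72.5, sellers receive $59, Q = 340. (Wedge: Pb − Ps = 13.5.)
Quantity falls by |ΔQ| = |349 − 340| = 9.
DWL = ½ · t · |ΔQ| = ½ · 13.5 · 9 = $60.75.

Deadweight loss = $60.75.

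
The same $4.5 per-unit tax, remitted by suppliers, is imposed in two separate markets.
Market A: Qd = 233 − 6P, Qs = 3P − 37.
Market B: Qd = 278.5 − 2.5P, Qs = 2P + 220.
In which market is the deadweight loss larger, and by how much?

Market A, by $9.

Market A: pre-tax P* = $30, Q* = 53; post-tax Q = 44; deadweight loss = $20.25.
Market B: pre-tax P* = $13, Q* = 246; post-tax Q = 241; deadweight loss = $11.25.
Difference: $20.25 vs $11.25 → market A is larger by $9.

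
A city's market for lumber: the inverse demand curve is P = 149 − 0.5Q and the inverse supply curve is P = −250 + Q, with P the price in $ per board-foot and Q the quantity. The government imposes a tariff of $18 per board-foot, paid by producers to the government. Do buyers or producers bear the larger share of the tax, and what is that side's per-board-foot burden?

Rewrite in direct form: Qd = 298 − 2P and Qs = P + 250.
Before the tax: set 298 − 2P = P + 250 → P* = $16, Q* = 266.
With the tax collected from producers, supply shifts: Qs = (P − 18) + 250.
Solving gives Q = 254 with buyers paying $22 and producers receiving $4 (the $18 wedge).
Per-board-foot burden: buyers $6, producers $12.
Producers take the larger share because supply is less price-elastic here (demand slope 2 vs supply slope 1).

Producers bear the larger share: $12 per board-foot.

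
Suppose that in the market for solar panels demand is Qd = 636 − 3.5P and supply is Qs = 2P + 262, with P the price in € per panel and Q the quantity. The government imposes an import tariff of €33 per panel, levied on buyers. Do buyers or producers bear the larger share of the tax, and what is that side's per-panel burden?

Producers bear the larger share: €21 per panel.

Before the tax: set 636 − 3.5P = 2P + 262 → P* = €68, Q* = 398.
With the tax collected from buyers, demand (in seller-price terms) shifts: Qd = 636 − 3.5(P + 33).
New equilibrium: buyers pay €80, producers receive €47, Q = 356. (Wedge: Pb − Ps = 33.)
Per-panel burden: buyers €12, producers €21.
Producers take the larger share because supply is less price-elastic here (demand slope 3.5 vs supply slope 2).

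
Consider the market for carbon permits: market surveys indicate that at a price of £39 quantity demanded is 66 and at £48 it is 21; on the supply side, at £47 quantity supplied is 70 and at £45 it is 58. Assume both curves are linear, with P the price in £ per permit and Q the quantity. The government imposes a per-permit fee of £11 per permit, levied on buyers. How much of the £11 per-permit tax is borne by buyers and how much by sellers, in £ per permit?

Demand slope: (21 − 66)/(48 − 39) = -5, so Qd = 261 − 5P.
Supply slope: (58 − 70)/(45 − 47) = 6, so Qs = 6P − 212.
Before the tax: set 261 − 5P = 6P − 212 → P* = £43, Q* = 46.
With the tax collected from buyers, demand (in seller-price terms) shifts: Qd = 261 − 5(P + 11).
New equilibrium: buyers pay £49, sellers receive £38, Q = 16. (Wedge: Pb − Ps = 11.)
Burden on buyers: £6; on sellers: £5. (They sum to £11.)
The less price-elastic side of the market bears the larger share of a per-unit tax.

Buyers bear £6 per permit; sellers bear £5 per permit.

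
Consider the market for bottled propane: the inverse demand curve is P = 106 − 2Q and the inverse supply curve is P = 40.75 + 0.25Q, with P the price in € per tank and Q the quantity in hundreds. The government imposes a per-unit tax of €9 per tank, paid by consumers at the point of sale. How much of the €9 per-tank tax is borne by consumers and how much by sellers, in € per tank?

Consumers bear €8 per tank; sellers bear €1 per tank.

Inverting to Q(P) form: Qd = 53 − 0.5P; Qs = 4P − 163.
Without the tax, 53 − 0.5P = 4P − 163 gives 4.5P = 216, so P* = €48 and Q* = 29.
With the tax collected from consumers, demand (in seller-price terms) shifts: Qd = 53 − 0.5(P + 9).
New equilibrium: consumers pay €56, sellers receive €47, Q = 25. (Wedge: Pb − Ps = 9.)
Burden on consumers: €8; on sellers: €1. (They sum to €9.)
The less price-elastic side of the market bears the larger share of a per-unit tax.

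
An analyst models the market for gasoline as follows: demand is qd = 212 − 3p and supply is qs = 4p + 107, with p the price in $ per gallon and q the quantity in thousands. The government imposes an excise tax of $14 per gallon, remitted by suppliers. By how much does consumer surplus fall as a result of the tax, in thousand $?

Before the tax: set 212 − 3p = 4p + 107 → p* = $15, q* = 167.
With the tax collected from suppliers, supply shifts: qs = 4(p − 14) + 107.
New equilibrium: buyers pay $23, suppliers receive $9, q = 143. (Wedge: pb − ps = 14.)
ΔCS is the trapezoid between Q = 143 and Q = 167 of height $8: ½ · (167 + 143) · 8 = $1240.

Consumer surplus falls by $1240 thousand.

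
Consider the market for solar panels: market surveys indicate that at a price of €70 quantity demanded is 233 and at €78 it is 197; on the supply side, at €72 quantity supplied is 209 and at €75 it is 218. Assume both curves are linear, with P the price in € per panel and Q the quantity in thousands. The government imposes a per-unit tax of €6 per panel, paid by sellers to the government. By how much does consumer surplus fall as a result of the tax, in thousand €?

Consumer surplus falls by €503.04 thousand.

Demand slope: (197 − 233)/(78 − 70) = -4.5, so Qd = 548 − 4.5P.
Supply slope: (218 − 209)/(75 − 72) = 3, so Qs = 3P − 7.
Before the tax: set 548 − 4.5P = 3P − 7 → P* = €74, Q* = 215.
With the tax collected from sellers, supply shifts: Qs = 3(P − 6) − 7.
Solving gives Q = 204.2 with consumers paying €76.4 and sellers receiving €70.4 (the €6 wedge).
ΔCS is the trapezoid between Q = 204.2 and Q = 215 of height €2.4: ½ · (215 + 204.2) · 2.4 = €503.04.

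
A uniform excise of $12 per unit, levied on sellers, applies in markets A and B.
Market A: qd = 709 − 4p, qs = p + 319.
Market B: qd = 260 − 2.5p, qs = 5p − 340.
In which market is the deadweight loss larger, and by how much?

Market A: pre-tax p* = $78, q* = 397; post-tax q = 387.4; deadweight loss = $57.6.
Market B: pre-tax p* = $80, q* = 60; post-tax q = 40; deadweight loss = $120.
Difference: $57.6 vs $120 → market B is larger by $62.4.

Market B, by $62.4.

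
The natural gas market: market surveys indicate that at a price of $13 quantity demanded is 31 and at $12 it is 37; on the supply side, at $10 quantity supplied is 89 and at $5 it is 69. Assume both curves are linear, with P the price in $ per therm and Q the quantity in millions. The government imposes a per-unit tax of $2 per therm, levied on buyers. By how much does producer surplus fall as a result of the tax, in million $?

Demand slope: (37 − 31)/(12 − 13) = -6, so Qd = 109 − 6P.
Supply slope: (69 − 89)/(5 − 10) = 4, so Qs = 4P + 49.
Before the tax: set 109 − 6P = 4P + 49 → P* = $6, Q* = 73.
With the tax collected from buyers, demand (in seller-price terms) shifts: Qd = 109 − 6(P + 2).
Solving gives Q = 68.2 with buyers paying $6.8 and suppliers receiving $4.8 (the $2 wedge).
ΔPS is the trapezoid between Q = 68.2 and Q = 73 of height $1.2: ½ · (73 + 68.2) · 1.2 = $84.72.

Producer surplus falls by $84.72 million.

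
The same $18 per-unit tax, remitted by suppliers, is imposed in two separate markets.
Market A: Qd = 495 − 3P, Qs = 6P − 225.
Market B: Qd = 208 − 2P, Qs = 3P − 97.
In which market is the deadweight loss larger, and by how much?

Market A: pre-tax P* = $80, Q* = 255; post-tax Q = 219; deadweight loss = $324.
Market B: pre-tax P* = $61, Q* = 86; post-tax Q = 64.4; deadweight loss = $194.4.
Difference: $324 vs $194.4 → market A is larger by $129.6.

Market A, by $129.6.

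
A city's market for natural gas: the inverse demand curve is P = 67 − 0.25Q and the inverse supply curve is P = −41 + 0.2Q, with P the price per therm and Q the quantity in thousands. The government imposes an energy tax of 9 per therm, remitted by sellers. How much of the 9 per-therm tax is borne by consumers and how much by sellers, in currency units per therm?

Inverting to Q(P) form: Qd = 268 − 4P; Qs = 5P + 205.
Without the tax, 268 − 4P = 5P + 205 gives 9P = 63, so P* = 7 and Q* = 240.
With the tax collected from sellers, supply shifts: Qs = 5(P − 9) + 205.
Solving gives Q = 220 with consumers paying 12 and sellers receiving 3 (the 9 wedge).
Burden on consumers: 5; on sellers: 4. (They sum to 9.)

Consumers bear 5 per therm; sellers bear 4 per therm.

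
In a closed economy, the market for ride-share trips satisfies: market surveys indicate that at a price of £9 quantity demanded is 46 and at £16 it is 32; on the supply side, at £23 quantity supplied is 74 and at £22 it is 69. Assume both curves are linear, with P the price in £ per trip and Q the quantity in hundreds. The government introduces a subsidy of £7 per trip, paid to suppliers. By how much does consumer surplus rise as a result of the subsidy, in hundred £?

Demand slope: (32 − 46)/(16 − 9) = -2, so Qd = 64 − 2P.
Supply slope: (69 − 74)/(22 − 23) = 5, so Qs = 5P − 41.
Before the subsidy: set 64 − 2P = 5P − 41 → P* = £15, Q* = 34.
With a per-unit subsidy paid to suppliers, each receives P + 7 per unit sold, so supply becomes Qs = 5(P + 7) − 41.
Solving gives Q = 44 with buyers paying £10 and suppliers receiving £17 (the £7 wedge).
ΔCS is the trapezoid between Q = 44 and Q = 34 of height £5: ½ · (34 + 44) · 5 = £195.

Consumer surplus rises by £195 hundred.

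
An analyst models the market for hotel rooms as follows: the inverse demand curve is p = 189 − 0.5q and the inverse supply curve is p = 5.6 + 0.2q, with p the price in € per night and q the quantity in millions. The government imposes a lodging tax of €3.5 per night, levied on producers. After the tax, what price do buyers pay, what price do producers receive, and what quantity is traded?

Buyers pay €60.5; producers receive €57; quantity = 257.

Rewrite in direct form: qd = 378 − 2p and qs = 5p − 28.
Without the tax, 378 − 2p = 5p − 28 gives 7p = 406, so p* = €58 and q* = 262.
With the tax collected from producers, supply shifts: qs = 5(p − 3.5) − 28.
Solving gives q = 257 with buyers paying €60.5 and producers receiving €57 (the €3.5 wedge).
The less price-elastic side of the market bears the larger share of a per-unit tax.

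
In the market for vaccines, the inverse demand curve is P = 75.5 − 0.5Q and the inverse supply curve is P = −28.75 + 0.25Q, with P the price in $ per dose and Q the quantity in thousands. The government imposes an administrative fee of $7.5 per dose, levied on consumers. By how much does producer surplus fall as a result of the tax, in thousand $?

Rewrite in direct form: Qd = 151 − 2P and Qs = 4P + 115.
Without the tax, 151 − 2P = 4P + 115 gives 6P = 36, so P* = $6 and Q* = 139.
With the tax collected from consumers, demand (in seller-price terms) shifts: Qd = 151 − 2(P + 7.5).
New equilibrium: consumers pay $11, sellers receive $3.5, Q = 129. (Wedge: Pb − Ps = 7.5.)
ΔPS is the trapezoid between Q = 129 and Q = 139 of height $2.5: ½ · (139 + 129) · 2.5 = $335.

Producer surplus falls by $335 thousand.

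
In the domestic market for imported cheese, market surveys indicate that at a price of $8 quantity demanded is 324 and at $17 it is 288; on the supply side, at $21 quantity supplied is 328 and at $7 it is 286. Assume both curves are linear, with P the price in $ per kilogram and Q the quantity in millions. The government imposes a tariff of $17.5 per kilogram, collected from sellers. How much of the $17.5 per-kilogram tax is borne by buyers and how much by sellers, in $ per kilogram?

Buyers bear $7.5 per kilogram; sellers bear $10 per kilogram.

Demand slope: (288 − 324)/(17 − 8) = -4, so Qd = 356 − 4P.
Supply slope: (286 − 328)/(7 − 21) = 3, so Qs = 3P + 265.
Without the tax, 356 − 4P = 3P + 265 gives 7P = 91, so P* = $13 and Q* = 304.
With the tax collected from sellers, supply shifts: Qs = 3(P − 17.5) + 265.
Solving gives Q = 274 with buyers paying $20.5 and sellers receiving $3 (the $17.5 wedge).
Burden on buyers: $7.5; on sellers: $10. (They sum to $17.5.)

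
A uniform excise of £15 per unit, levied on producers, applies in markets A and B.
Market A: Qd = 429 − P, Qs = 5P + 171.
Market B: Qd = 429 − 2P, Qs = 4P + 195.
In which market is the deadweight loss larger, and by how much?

Market B, by £56.25.

Market A: pre-tax P* = £43, Q* = 386; post-tax Q = 373.5; deadweight loss = £93.75.
Market B: pre-tax P* = £39, Q* = 351; post-tax Q = 331; deadweight loss = £150.
Difference: £93.75 vs £150 → market B is larger by £56.25.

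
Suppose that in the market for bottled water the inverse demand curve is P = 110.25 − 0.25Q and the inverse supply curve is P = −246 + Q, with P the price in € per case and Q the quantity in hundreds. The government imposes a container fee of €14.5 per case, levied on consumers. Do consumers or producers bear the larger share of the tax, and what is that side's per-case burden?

Producers bear the larger share: €11.6 per case.

Rewrite in direct form: Qd = 441 − 4P and Qs = P + 246.
Without the tax, 441 − 4P = P + 246 gives 5P = 195, so P* = €39 and Q* = 285.
With the tax collected from consumers, demand (in seller-price terms) shifts: Qd = 441 − 4(P + 14.5).
New equilibrium: consumers pay €41.9, producers receive €27.4, Q = 273.4. (Wedge: Pb − Ps = 14.5.)
Per-case burden: consumers €2.9, producers €11.6.
Producers take the larger share because supply is less price-elastic here (demand slope 4 vs supply slope 1).
The less price-elastic side of the market bears the larger share of a per-unit tax.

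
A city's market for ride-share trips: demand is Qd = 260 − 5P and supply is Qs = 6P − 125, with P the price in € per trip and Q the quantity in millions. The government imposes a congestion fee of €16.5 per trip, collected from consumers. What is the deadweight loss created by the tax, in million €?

Deadweight loss = €371.25 million.

Without the tax, 260 − 5P = 6P − 125 gives 11P = 385, so P* = €35 and Q* = 85.
With the tax collected from consumers, demand (in seller-price terms) shifts: Qd = 260 − 5(P + 16.5).
Solving gives Q = 40 with consumers paying €44 and suppliers receiving €27.5 (the €16.5 wedge).
Quantity falls by |ΔQ| = |85 − 40| = 45.
DWL = ½ · t · |ΔQ| = ½ · 16.5 · 45 = €371.25.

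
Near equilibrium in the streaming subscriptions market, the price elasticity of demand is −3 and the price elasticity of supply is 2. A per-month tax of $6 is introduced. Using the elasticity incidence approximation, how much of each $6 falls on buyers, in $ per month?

Incidence ratio: buyers' share ≈ εs / (εs + |εd|) = 2 / (2 + 3) = 0.4.
So buyers bear ≈ 0.4 × $6 = $2.4; producers bear $3.6.

Buyers bear ≈ $2.4 per month.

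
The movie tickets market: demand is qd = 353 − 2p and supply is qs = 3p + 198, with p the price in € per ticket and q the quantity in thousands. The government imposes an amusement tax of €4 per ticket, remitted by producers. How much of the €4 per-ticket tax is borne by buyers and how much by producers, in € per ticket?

Buyers bear €2.4 per ticket; producers bear €1.6 per ticket.

Before the tax: set 353 − 2p = 3p + 198 → p* = €31, q* = 291.
With the tax collected from producers, supply shifts: qs = 3(p − 4) + 198.
Solving gives q = 286.2 with buyers paying €33.4 and producers receiving €29.4 (the €4 wedge).
Burden on buyers: €2.4; on producers: €1.6. (They sum to €4.)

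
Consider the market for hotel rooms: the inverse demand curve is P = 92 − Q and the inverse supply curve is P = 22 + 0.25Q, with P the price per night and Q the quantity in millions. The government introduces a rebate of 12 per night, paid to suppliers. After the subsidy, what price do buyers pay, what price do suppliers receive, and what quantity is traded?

Inverting to Q(P) form: Qd = 92 − P; Qs = 4P − 88.
Before the subsidy: set 92 − P = 4P − 88 → P* = 36, Q* = 56.
With a per-unit subsidy paid to suppliers, each receives P + 12 per unit sold, so supply becomes Qs = 4(P + 12) − 88.
Solving gives Q = 65.6 with buyers paying 26.4 and suppliers receiving 38.4 (the 12 wedge).

Buyers pay 26.4; suppliers receive 38.4; quantity = 65.6.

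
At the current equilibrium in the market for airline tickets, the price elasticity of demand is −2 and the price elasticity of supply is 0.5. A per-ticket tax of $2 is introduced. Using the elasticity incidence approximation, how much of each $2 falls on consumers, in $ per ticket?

Consumers bear ≈ $0.4 per ticket.

Incidence ratio: consumers' share ≈ εs / (εs + |εd|) = 0.5 / (0.5 + 2) = 0.2.
So consumers bear ≈ 0.2 × $2 = $0.4; sellers bear $1.6.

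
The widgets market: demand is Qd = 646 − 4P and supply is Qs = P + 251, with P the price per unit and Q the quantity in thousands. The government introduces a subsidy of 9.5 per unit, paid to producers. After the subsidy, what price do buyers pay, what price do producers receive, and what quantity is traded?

Buyers pay 77.1; producers receive 86.6; quantity = 337.6.

Without the subsidy, 646 − 4P = P + 251 gives 5P = 395, so P* = 79 and Q* = 330.
With a per-unit subsidy paid to producers, each receives P + 9.5 per unit sold, so supply becomes Qs = (P + 9.5) + 251.
New equilibrium: buyers pay 77.1, producers receive 86.6, Q = 337.6. (Wedge: Pb − Ps = −9.5.)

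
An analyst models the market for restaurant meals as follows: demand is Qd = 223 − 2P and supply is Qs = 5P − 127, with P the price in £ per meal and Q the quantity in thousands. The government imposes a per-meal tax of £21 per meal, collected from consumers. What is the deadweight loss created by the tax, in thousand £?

Deadweight loss = £315 thousand.

Before the tax: set 223 − 2P = 5P − 127 → P* = £50, Q* = 123.
With the tax collected from consumers, demand (in seller-price terms) shifts: Qd = 223 − 2(P + 21).
New equilibrium: consumers pay £65, sellers receive £44, Q = 93. (Wedge: Pb − Ps = 21.)
Quantity falls by |ΔQ| = |123 − 93| = 30.
DWL = ½ · t · |ΔQ| = ½ · 21 · 30 = £315.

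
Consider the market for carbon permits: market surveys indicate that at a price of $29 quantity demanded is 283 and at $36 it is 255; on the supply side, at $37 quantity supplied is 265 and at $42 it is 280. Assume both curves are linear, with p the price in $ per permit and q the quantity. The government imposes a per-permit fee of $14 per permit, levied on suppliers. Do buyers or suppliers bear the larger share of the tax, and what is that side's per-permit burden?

Demand slope: (255 − 283)/(36 − 29) = -4, so qd = 399 − 4p.
Supply slope: (280 − 265)/(42 − 37) = 3, so qs = 3p + 154.
Before the tax: set 399 − 4p = 3p + 154 → p* = $35, q* = 259.
With the tax collected from suppliers, supply shifts: qs = 3(p − 14) + 154.
Solving gives q = 235 with buyers paying $41 and suppliers receiving $27 (the $14 wedge).
Per-permit burden: buyers $6, suppliers $8.
Suppliers take the larger share because supply is less price-elastic here (demand slope 4 vs supply slope 3).

Suppliers bear the larger share: $8 per permit.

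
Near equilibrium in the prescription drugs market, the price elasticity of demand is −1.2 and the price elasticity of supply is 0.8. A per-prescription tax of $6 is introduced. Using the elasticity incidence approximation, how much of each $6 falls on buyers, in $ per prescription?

Buyers bear ≈ $2.4 per prescription.

Incidence ratio: buyers' share ≈ εs / (εs + |εd|) = 0.8 / (0.8 + 1.2) = 0.4.
So buyers bear ≈ 0.4 × $6 = $2.4; producers bear $3.6.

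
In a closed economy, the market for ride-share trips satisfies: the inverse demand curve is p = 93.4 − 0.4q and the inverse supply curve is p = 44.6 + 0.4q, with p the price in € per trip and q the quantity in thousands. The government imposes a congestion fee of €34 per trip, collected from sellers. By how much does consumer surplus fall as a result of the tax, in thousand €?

Rewrite in direct form: qd = 233.5 − 2.5p and qs = 2.5p − 111.5.
Before the tax: set 233.5 − 2.5p = 2.5p − 111.5 → p* = €69, q* = 61.
With the tax collected from sellers, supply shifts: qs = 2.5(p − 34) − 111.5.
New equilibrium: buyers pay €86, sellers receive €52, q = 18.5. (Wedge: pb − ps = 34.)
ΔCS is the trapezoid between Q = 18.5 and Q = 61 of height €17: ½ · (61 + 18.5) · 17 = €675.75.

Consumer surplus falls by €675.75 thousand.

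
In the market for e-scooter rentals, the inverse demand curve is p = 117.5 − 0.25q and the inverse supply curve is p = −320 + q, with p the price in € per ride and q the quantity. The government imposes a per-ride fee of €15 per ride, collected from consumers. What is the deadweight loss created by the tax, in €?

Deadweight loss = €90.

Rewrite in direct form: qd = 470 − 4p and qs = p + 320.
Without the tax, 470 − 4p = p + 320 gives 5p = 150, so p* = €30 and q* = 350.
With the tax collected from consumers, demand (in seller-price terms) shifts: qd = 470 − 4(p + 15).
Solving gives q = 338 with consumers paying €33 and sellers receiving €18 (the €15 wedge).
Quantity falls by |ΔQ| = |350 − 338| = 12.
DWL = ½ · t · |ΔQ| = ½ · 15 · 12 = €90.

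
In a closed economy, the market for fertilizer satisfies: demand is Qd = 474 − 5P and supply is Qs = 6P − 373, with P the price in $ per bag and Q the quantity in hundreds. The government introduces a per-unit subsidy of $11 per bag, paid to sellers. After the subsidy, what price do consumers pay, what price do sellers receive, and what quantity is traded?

Consumers pay $71; sellers receive $82; quantity = 119.

Before the subsidy: set 474 − 5P = 6P − 373 → P* = $77, Q* = 89.
With a per-unit subsidy paid to sellers, each receives P + 11 per unit sold, so supply becomes Qs = 6(P + 11) − 373.
New equilibrium: consumers pay $71, sellers receive $82, Q = 119. (Wedge: Pb − Ps = −11.)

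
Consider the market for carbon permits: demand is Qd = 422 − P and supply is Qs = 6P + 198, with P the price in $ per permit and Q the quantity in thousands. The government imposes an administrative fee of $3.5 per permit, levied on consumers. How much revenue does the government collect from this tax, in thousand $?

Without the tax, 422 − P = 6P + 198 gives 7P = 224, so P* = $32 and Q* = 390.
With the tax collected from consumers, demand (in seller-price terms) shifts: Qd = 422 − (P + 3.5).
Solving gives Q = 387 with consumers paying $35 and producers receiving $31.5 (the $3.5 wedge).
Revenue = t · Q = 3.5 · 387 = $1354.5.

Tax revenue = $1354.5 thousand.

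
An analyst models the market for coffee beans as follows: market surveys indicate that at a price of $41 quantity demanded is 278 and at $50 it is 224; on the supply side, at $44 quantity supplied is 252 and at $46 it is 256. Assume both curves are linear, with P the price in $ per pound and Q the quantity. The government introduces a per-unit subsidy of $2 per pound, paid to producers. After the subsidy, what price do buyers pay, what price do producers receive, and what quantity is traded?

Buyers pay $44.5; producers receive $46.5; quantity = 257.

Demand slope: (224 − 278)/(50 − 41) = -6, so Qd = 524 − 6P.
Supply slope: (256 − 252)/(46 − 44) = 2, so Qs = 2P + 164.
Before the subsidy: set 524 − 6P = 2P + 164 → P* = $45, Q* = 254.
With a per-unit subsidy paid to producers, each receives P + 2 per unit sold, so supply becomes Qs = 2(P + 2) + 164.
New equilibrium: buyers pay $44.5, producers receive $46.5, Q = 257. (Wedge: Pb − Ps = −2.)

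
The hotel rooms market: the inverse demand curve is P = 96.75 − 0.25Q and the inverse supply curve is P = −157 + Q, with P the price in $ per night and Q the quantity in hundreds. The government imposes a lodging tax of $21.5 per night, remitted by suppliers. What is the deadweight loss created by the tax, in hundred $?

Deadweight loss = $184.9 hundred.

Inverting to Q(P) form: Qd = 387 − 4P; Qs = P + 157.
Without the tax, 387 − 4P = P + 157 gives 5P = 230, so P* = $46 and Q* = 203.
With the tax collected from suppliers, supply shifts: Qs = (P − 21.5) + 157.
Solving gives Q = 185.8 with buyers paying $50.3 and suppliers receiving $28.8 (the $21.5 wedge).
Quantity falls by |ΔQ| = |203 − 185.8| = 17.2.
DWL = ½ · t · |ΔQ| = ½ · 21.5 · 17.2 = $184.9.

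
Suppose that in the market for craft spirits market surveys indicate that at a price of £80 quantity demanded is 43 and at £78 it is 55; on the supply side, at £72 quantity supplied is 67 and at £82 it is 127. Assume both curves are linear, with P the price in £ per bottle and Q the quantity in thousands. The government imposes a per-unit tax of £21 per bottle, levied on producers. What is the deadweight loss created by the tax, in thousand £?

Deadweight loss = £661.5 thousand.

Demand slope: (55 − 43)/(78 − 80) = -6, so Qd = 523 − 6P.
Supply slope: (127 − 67)/(82 − 72) = 6, so Qs = 6P − 365.
Before the tax: set 523 − 6P = 6P − 365 → P* = £74, Q* = 79.
With the tax collected from producers, supply shifts: Qs = 6(P − 21) − 365.
Solving gives Q = 16 with buyers paying £84.5 and producers receiving £63.5 (the £21 wedge).
Quantity falls by |ΔQ| = |79 − 16| = 63.
DWL = ½ · t · |ΔQ| = ½ · 21 · 63 = £661.5.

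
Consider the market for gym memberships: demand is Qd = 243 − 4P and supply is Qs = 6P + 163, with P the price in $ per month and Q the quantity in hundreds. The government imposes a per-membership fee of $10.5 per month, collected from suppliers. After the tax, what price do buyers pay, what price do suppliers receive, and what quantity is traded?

Before the tax: set 243 − 4P = 6P + 163 → P* = $8, Q* = 211.
With the tax collected from suppliers, supply shifts: Qs = 6(P − 10.5) + 163.
New equilibrium: buyers pay $14.3, suppliers receive $3.8, Q = 185.8. (Wedge: Pb − Ps = 10.5.)
The less price-elastic side of the market bears the larger share of a per-unit tax.

Buyers pay $14.3; suppliers receive $3.8; quantity = 185.8.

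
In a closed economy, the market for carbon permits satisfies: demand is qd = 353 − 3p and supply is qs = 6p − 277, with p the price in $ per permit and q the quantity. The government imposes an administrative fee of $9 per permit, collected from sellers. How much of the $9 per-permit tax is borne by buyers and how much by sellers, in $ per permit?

Before the tax: set 353 − 3p = 6p − 277 → p* = $70, q* = 143.
With the tax collected from sellers, supply shifts: qs = 6(p − 9) − 277.
Solving gives q = 125 with buyers paying $76 and sellers receiving $67 (the $9 wedge).
Burden on buyers: $6; on sellers: $3. (They sum to $9.)

Buyers bear $6 per permit; sellers bear $3 per permit.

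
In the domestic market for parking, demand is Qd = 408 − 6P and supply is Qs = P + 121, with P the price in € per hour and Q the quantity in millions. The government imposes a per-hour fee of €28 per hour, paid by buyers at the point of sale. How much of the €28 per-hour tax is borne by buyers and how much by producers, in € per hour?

Before the tax: set 408 − 6P = P + 121 → P* = €41, Q* = 162.
With the tax collected from buyers, demand (in seller-price terms) shifts: Qd = 408 − 6(P + 28).
New equilibrium: buyers pay €45, producers receive €17, Q = 138. (Wedge: Pb − Ps = 28.)
Burden on buyers: €4; on producers: €24. (They sum to €28.)

Buyers bear €4 per hour; producers bear €24 per hour.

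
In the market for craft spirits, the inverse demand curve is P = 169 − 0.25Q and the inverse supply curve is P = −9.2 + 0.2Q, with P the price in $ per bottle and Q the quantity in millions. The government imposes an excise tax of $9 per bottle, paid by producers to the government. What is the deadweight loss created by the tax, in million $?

Rewrite in direct form: Qd = 676 − 4P and Qs = 5P + 46.
Without the tax, 676 − 4P = 5P + 46 gives 9P = 630, so P* = $70 and Q* = 396.
With the tax collected from producers, supply shifts: Qs = 5(P − 9) + 46.
New equilibrium: buyers pay $75, producers receive $66, Q = 376. (Wedge: Pb − Ps = 9.)
Quantity falls by |ΔQ| = |396 − 376| = 20.
DWL = ½ · t · |ΔQ| = ½ · 9 · 20 = $90.

Deadweight loss = $90 million.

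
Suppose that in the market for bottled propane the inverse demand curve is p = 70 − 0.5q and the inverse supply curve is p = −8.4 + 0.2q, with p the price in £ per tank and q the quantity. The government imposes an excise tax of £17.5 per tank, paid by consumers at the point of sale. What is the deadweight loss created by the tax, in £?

Inverting to q(p) form: qd = 140 − 2p; qs = 5p + 42.
Without the tax, 140 − 2p = 5p + 42 gives 7p = 98, so p* = £14 and q* = 112.
With the tax collected from consumers, demand (in seller-price terms) shifts: qd = 140 − 2(p + 17.5).
New equilibrium: consumers pay £26.5, producers receive £9, q = 87. (Wedge: pb − ps = 17.5.)
Quantity falls by |ΔQ| = |112 − 87| = 25.
DWL = ½ · t · |ΔQ| = ½ · 17.5 · 25 = £218.75.

Deadweight loss = £218.75.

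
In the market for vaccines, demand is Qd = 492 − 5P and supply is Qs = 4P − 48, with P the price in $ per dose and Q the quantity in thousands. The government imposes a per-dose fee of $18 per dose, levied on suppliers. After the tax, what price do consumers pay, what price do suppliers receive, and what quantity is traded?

Consumers pay $68; suppliers receive $50; quantity = 152.

Before the tax: set 492 − 5P = 4P − 48 → P* = $60, Q* = 192.
With the tax collected from suppliers, supply shifts: Qs = 4(P − 18) − 48.
Solving gives Q = 152 with consumers paying $68 and suppliers receiving $50 (the $18 wedge).
The less price-elastic side of the market bears the larger share of a per-unit tax.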